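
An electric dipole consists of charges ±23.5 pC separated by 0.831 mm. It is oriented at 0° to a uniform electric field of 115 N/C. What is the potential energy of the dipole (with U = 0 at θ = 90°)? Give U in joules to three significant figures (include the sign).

U ≈ -2.25×10⁻¹² J

Dipole moment p = qd = (2.35×10⁻¹¹ C)(8.31×10⁻⁴ m) = 1.953×10⁻¹⁴ C·m.
U = −p·E = −pE cosθ.
U = −(1.953×10⁻¹⁴)(115)·cos0° = -2.246×10⁻¹² J.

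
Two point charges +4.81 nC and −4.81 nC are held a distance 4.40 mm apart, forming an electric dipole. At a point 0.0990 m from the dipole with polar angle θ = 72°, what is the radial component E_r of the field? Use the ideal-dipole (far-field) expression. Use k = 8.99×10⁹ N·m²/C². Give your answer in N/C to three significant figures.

E_r ≈ 121 N/C

Dipole moment p = qd = (4.81×10⁻⁹ C)(0.00440 m) = 2.116×10⁻¹¹ C·m.
For a dipole, E_r = (2kp cosθ)/r³.
kp/r³ = (8.99×10⁹)(2.116×10⁻¹¹)/(0.0990)³ = 196.1 N/C.
E_r = 2·196.1·cos72° = 121.2 N/C.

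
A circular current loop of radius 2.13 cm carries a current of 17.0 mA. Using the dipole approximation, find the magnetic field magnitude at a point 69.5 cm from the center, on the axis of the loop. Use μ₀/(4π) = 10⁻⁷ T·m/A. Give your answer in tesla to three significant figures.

B ≈ 1.44×10⁻¹¹ T

Magnetic moment m = IA = Iπa² = (0.0170)·π·(0.0213)² = 2.423×10⁻⁵ A·m².
On axis B = (μ₀/4π)·2m/r³.
B = 2·(10⁻⁷)·(2.423×10⁻⁵) / (0.695)³ = 1.444×10⁻¹¹ T.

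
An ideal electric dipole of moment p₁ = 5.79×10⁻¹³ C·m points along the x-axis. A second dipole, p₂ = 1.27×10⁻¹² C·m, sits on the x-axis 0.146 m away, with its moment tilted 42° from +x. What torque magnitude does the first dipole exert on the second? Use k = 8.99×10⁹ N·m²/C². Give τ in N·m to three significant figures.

The second dipole sits on the axis of the first, so the field there is axial: E₁ = 2kp₁/r³ along +x.
E₁ = 2(8.99×10⁹)(5.79×10⁻¹³)/(0.146)³ = 3.345 N/C.
Torque on the second dipole: τ = p₂ E₁ sinθ.
τ = (1.27×10⁻¹²)(3.345)·sin42° = 2.843×10⁻¹² N·m.

τ ≈ 2.84×10⁻¹² N·m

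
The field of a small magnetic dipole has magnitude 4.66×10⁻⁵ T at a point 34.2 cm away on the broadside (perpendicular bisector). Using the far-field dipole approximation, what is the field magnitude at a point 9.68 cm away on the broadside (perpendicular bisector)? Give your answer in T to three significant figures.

B ≈ 0.00206 T

Dipole fields scale as 1/r³ in the far field; the geometry is the same at both points.
B₂ = B₁ · (r₁/r₂)³ = 4.66×10⁻⁵ · (34.2/9.68)³.
(r₁/r₂)³ = (3.533)³ = 44.1.
B₂ ≈ 0.002055 T.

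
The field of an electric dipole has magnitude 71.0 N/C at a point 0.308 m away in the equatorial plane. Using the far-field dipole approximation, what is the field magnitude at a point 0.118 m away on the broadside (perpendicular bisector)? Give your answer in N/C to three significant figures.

Dipole fields scale as 1/r³ in the far field; the geometry is the same at both points.
E₂ = E₁ · (r₁/r₂)³ = 71.0 · (0.308/0.118)³.
(r₁/r₂)³ = (2.61)³ = 17.78.
E₂ ≈ 1263 N/C.

E ≈ 1260 N/C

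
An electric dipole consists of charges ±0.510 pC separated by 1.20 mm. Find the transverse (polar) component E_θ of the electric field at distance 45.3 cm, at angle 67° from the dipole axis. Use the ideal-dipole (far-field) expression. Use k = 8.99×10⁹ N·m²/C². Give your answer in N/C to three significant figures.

Dipole moment p = qd = (5.10×10⁻¹³ C)(0.00120 m) = 6.12×10⁻¹⁶ C·m.
For a dipole, E_θ = (kp sinθ)/r³.
kp/r³ = (8.99×10⁹)(6.12×10⁻¹⁶)/(0.453)³ = 5.919×10⁻⁵ N/C.
E_θ = 5.919×10⁻⁵·sin67° = 5.448×10⁻⁵ N/C.

E_θ ≈ 5.45×10⁻⁵ N/C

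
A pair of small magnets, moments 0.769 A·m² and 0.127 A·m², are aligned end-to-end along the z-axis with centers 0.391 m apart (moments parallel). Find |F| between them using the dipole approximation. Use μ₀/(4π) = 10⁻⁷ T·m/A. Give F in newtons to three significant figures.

F ≈ 2.51×10⁻⁶ N

On-axis B of dipole 1: B = (μ₀/4π)·2m₁/r³. Force on dipole 2: F = m₂·dB/dr.
dB/dr = −(μ₀/4π)·6m₁/r⁴, so |F| = (μ₀/4π)·6m₁m₂/r⁴.
F = 6(10⁻⁷)(0.769)(0.127)/(0.391)⁴ = 2.507×10⁻⁶ N.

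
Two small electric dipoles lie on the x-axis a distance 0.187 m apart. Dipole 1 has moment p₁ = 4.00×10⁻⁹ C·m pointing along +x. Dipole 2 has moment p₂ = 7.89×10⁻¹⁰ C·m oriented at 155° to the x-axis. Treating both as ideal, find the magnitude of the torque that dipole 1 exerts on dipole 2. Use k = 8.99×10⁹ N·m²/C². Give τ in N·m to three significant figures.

τ ≈ 3.67×10⁻⁶ N·m

The second dipole sits on the axis of the first, so the field there is axial: E₁ = 2kp₁/r³ along +x.
E₁ = 2(8.99×10⁹)(4.00×10⁻⁹)/(0.187)³ = 1.100×10⁴ N/C.
Torque on the second dipole: τ = p₂ E₁ sinθ.
τ = (7.89×10⁻¹⁰)(1.100×10⁴)·sin155° = 3.667×10⁻⁶ N·m.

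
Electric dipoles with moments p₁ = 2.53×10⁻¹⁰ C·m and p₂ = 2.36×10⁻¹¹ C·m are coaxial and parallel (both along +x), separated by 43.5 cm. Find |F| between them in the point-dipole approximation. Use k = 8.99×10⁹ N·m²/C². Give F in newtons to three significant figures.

F ≈ 8.99×10⁻⁹ N

On-axis field of dipole 1 at distance r: E = 2kp₁/r³. Force on dipole 2 is F = p₂·dE/dr (gradient along axis).
dE/dr = −6kp₁/r⁴, so |F| = 6kp₁p₂/r⁴ (attractive for aligned moments).
F = 6(8.99×10⁹)(2.53×10⁻¹⁰)(2.36×10⁻¹¹)/(0.435)⁴ = 8.995×10⁻⁹ N.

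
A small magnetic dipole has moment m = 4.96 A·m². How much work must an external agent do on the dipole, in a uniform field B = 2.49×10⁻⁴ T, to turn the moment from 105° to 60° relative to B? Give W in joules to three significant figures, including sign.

W ≈ -9.37×10⁻⁴ J

W_ext = ΔU = −mB cosθ₂ + mB cosθ₁ = mB(cosθ₁ − cosθ₂).
W = (4.96)(2.49×10⁻⁴)·(cos105° − cos60°) = (0.001235)·(-0.7588) = -9.372×10⁻⁴ J.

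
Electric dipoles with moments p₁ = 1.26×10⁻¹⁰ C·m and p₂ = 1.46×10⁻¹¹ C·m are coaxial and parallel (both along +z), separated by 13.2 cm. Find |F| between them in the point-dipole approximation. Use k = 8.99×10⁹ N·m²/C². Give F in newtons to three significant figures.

On-axis field of dipole 1 at distance r: E = 2kp₁/r³. Force on dipole 2 is F = p₂·dE/dr (gradient along axis).
dE/dr = −6kp₁/r⁴, so |F| = 6kp₁p₂/r⁴ (attractive for aligned moments).
F = 6(8.99×10⁹)(1.26×10⁻¹⁰)(1.46×10⁻¹¹)/(0.132)⁴ = 3.268×10⁻⁷ N.

F ≈ 3.27×10⁻⁷ N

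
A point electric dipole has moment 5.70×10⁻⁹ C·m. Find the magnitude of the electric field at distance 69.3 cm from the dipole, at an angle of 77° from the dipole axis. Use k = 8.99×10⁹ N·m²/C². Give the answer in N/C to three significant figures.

E ≈ 165 N/C

At angle θ the dipole field magnitude is E = (kp/r³)·√(1 + 3cos²θ).
kp/r³ = (8.99×10⁹)(5.70×10⁻⁹) / (0.693)³ = 154.0 N/C.
√(1 + 3cos²77°) = √(1 + 3·0.0506) = √1.1518 ≈ 1.0732.
E ≈ 154.0 × 1.073 = 165.2 N/C.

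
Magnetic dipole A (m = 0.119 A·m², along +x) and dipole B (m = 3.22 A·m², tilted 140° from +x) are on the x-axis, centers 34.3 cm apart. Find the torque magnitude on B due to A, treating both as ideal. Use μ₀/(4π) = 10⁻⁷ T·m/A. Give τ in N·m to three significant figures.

τ ≈ 1.22×10⁻⁶ N·m

Dipole B is on the axis of dipole A, so B₁ there is axial: B₁ = (μ₀/4π)·2m₁/r³ along +x.
B₁ = 2(10⁻⁷)(0.119)/(0.343)³ = 5.898×10⁻⁷ T.
τ = m₂ B₁ sinθ.
τ = (3.22)(5.898×10⁻⁷)·sin140° = 1.221×10⁻⁶ N·m.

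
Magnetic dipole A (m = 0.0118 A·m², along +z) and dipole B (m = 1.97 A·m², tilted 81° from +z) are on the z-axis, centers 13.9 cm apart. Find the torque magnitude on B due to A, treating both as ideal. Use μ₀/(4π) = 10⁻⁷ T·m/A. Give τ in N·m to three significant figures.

Dipole B is on the axis of dipole A, so B₁ there is axial: B₁ = (μ₀/4π)·2m₁/r³ along +z.
B₁ = 2(10⁻⁷)(0.0118)/(0.139)³ = 8.788×10⁻⁷ T.
τ = m₂ B₁ sinθ.
τ = (1.97)(8.788×10⁻⁷)·sin81° = 1.710×10⁻⁶ N·m.

τ ≈ 1.71×10⁻⁶ N·m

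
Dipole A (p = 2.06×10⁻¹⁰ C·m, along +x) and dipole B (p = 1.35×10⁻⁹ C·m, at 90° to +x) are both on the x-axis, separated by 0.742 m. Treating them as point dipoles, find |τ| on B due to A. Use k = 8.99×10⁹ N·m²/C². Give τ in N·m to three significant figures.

The second dipole sits on the axis of the first, so the field there is axial: E₁ = 2kp₁/r³ along +x.
E₁ = 2(8.99×10⁹)(2.06×10⁻¹⁰)/(0.742)³ = 9.067 N/C.
Torque on the second dipole: τ = p₂ E₁ sinθ.
τ = (1.35×10⁻⁹)(9.067)·sin90° = 1.224×10⁻⁸ N·m.

τ ≈ 1.22×10⁻⁸ N·m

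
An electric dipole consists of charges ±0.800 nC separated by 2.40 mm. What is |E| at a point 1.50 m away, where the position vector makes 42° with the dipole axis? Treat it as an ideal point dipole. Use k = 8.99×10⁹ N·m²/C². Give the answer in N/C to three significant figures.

Dipole moment p = qd = (8.00×10⁻¹⁰ C)(0.00240 m) = 1.92×10⁻¹² C·m.
At angle θ the dipole field magnitude is E = (kp/r³)·√(1 + 3cos²θ).
kp/r³ = (8.99×10⁹)(1.92×10⁻¹²) / (1.50)³ = 0.005114 N/C.
√(1 + 3cos²42°) = √(1 + 3·0.5523) = √2.6568 ≈ 1.6300.
E ≈ 0.005114 × 1.630 = 0.008336 N/C.

E ≈ 0.00834 N/C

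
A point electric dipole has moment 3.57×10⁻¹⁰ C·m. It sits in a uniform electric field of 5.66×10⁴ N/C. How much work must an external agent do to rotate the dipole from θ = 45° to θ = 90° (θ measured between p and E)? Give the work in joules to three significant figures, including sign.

W ≈ 1.43×10⁻⁵ J

W_ext = ΔU = U(θ₂) − U(θ₁) = −pE cosθ₂ − (−pE cosθ₁) = pE(cosθ₁ − cosθ₂).
W = (3.57×10⁻¹⁰)(5.66×10⁴)·(cos45° − cos90°) = (2.021×10⁻⁵)·(+0.7071) = 1.429×10⁻⁵ J.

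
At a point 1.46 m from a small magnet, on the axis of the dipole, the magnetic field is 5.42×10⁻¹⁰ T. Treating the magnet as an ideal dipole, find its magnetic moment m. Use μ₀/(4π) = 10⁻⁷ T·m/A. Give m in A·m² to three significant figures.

On axis B = (μ₀/4π)·2m/r³, so m = Br³·4π/(μ₀·2).
m = (5.42×10⁻¹⁰)·(1.46)³ / (2·10⁻⁷) = 0.008434 A·m².

m ≈ 0.00843 A·m²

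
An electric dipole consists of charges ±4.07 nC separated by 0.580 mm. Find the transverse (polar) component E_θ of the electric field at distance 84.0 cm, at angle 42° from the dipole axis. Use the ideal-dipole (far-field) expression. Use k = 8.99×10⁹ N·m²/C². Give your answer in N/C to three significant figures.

Dipole moment p = qd = (4.07×10⁻⁹ C)(5.80×10⁻⁴ m) = 2.361×10⁻¹² C·m.
For a dipole, E_θ = (kp sinθ)/r³.
kp/r³ = (8.99×10⁹)(2.361×10⁻¹²)/(0.840)³ = 0.03581 N/C.
E_θ = 0.03581·sin42° = 0.02396 N/C.

E_θ ≈ 0.0240 N/C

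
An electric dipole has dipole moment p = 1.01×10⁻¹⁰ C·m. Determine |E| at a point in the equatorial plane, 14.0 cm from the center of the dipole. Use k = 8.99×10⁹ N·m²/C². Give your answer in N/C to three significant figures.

On the perpendicular bisector E = kp/r³ (half the axial value at the same distance).
E = (8.99×10⁹)(1.01×10⁻¹⁰) / (0.140)³ = 330.9 N/C.

E ≈ 331 N/C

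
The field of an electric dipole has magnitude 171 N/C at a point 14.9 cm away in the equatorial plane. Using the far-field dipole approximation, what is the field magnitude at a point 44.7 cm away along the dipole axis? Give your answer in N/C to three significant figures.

E ≈ 12.7 N/C

Dipole fields scale as 1/r³ in the far field.
The axial field is twice the equatorial field at the same r, so the geometry factor is 2/1.
E₂ = E₁ · (2/1) · (r₁/r₂)³ = 171 · 2 · (14.9/44.7)³.
(r₁/r₂)³ = (0.3333)³ = 0.03704.
E₂ ≈ 12.67 N/C.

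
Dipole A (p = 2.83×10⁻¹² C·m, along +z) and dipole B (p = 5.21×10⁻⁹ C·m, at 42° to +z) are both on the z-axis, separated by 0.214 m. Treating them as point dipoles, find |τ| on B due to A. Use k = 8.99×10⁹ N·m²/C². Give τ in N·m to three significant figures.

The second dipole sits on the axis of the first, so the field there is axial: E₁ = 2kp₁/r³ along +z.
E₁ = 2(8.99×10⁹)(2.83×10⁻¹²)/(0.214)³ = 5.192 N/C.
Torque on the second dipole: τ = p₂ E₁ sinθ.
τ = (5.21×10⁻⁹)(5.192)·sin42° = 1.810×10⁻⁸ N·m.

τ ≈ 1.81×10⁻⁸ N·m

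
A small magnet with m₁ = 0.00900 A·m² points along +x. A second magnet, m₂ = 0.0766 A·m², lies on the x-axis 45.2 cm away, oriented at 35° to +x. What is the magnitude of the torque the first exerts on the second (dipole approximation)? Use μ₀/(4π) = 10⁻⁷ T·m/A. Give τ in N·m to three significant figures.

Dipole B is on the axis of dipole A, so B₁ there is axial: B₁ = (μ₀/4π)·2m₁/r³ along +x.
B₁ = 2(10⁻⁷)(0.00900)/(0.452)³ = 1.949×10⁻⁸ T.
τ = m₂ B₁ sinθ.
τ = (0.0766)(1.949×10⁻⁸)·sin35° = 8.564×10⁻¹⁰ N·m.

τ ≈ 8.56×10⁻¹⁰ N·m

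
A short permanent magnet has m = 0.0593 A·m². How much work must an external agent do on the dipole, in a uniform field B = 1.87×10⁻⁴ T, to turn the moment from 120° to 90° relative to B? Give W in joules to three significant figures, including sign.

W ≈ -5.54×10⁻⁶ J

W_ext = ΔU = −mB cosθ₂ + mB cosθ₁ = mB(cosθ₁ − cosθ₂).
W = (0.0593)(1.87×10⁻⁴)·(cos120° − cos90°) = (1.109×10⁻⁵)·(-0.5000) = -5.545×10⁻⁶ J.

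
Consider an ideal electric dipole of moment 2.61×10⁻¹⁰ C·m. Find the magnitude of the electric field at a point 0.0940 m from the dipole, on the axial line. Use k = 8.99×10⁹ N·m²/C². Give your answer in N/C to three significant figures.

On the dipole axis E = 2kp/r³.
E = 2·(8.99×10⁹)(2.61×10⁻¹⁰) / (0.0940)³ = 5650 N/C.

E ≈ 5650 N/C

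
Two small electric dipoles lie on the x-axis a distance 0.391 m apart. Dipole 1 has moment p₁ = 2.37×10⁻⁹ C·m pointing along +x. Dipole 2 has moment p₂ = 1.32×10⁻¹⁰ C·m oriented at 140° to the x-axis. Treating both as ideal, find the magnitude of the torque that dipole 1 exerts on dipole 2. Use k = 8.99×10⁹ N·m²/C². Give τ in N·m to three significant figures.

The second dipole sits on the axis of the first, so the field there is axial: E₁ = 2kp₁/r³ along +x.
E₁ = 2(8.99×10⁹)(2.37×10⁻⁹)/(0.391)³ = 712.9 N/C.
Torque on the second dipole: τ = p₂ E₁ sinθ.
τ = (1.32×10⁻¹⁰)(712.9)·sin140° = 6.049×10⁻⁸ N·m.

τ ≈ 6.05×10⁻⁸ N·m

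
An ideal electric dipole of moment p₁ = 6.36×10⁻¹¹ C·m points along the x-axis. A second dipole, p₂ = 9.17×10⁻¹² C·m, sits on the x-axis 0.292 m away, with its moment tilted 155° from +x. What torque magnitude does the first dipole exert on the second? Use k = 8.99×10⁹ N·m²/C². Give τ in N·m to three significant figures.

τ ≈ 1.78×10⁻¹⁰ N·m

The second dipole sits on the axis of the first, so the field there is axial: E₁ = 2kp₁/r³ along +x.
E₁ = 2(8.99×10⁹)(6.36×10⁻¹¹)/(0.292)³ = 45.93 N/C.
Torque on the second dipole: τ = p₂ E₁ sinθ.
τ = (9.17×10⁻¹²)(45.93)·sin155° = 1.780×10⁻¹⁰ N·m.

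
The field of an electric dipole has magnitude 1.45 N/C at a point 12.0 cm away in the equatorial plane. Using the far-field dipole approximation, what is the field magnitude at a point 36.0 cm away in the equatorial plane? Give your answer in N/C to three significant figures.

Dipole fields scale as 1/r³ in the far field; the geometry is the same at both points.
E₂ = E₁ · (r₁/r₂)³ = 1.45 · (12.0/36.0)³.
(r₁/r₂)³ = (0.3333)³ = 0.03704.
E₂ ≈ 0.05370 N/C.

E ≈ 0.0537 N/C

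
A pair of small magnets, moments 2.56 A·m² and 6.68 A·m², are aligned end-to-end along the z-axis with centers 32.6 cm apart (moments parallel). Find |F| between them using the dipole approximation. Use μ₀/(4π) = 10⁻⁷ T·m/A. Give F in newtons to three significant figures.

F ≈ 9.08×10⁻⁴ N

On-axis B of dipole 1: B = (μ₀/4π)·2m₁/r³. Force on dipole 2: F = m₂·dB/dr.
dB/dr = −(μ₀/4π)·6m₁/r⁴, so |F| = (μ₀/4π)·6m₁m₂/r⁴.
F = 6(10⁻⁷)(2.56)(6.68)/(0.326)⁴ = 9.084×10⁻⁴ N.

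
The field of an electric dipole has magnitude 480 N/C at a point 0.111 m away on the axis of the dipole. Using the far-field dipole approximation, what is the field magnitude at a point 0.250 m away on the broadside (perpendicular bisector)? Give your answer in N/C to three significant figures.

E ≈ 21.0 N/C

Dipole fields scale as 1/r³ in the far field.
The axial field is twice the equatorial field at the same r, so the geometry factor is 1/2.
E₂ = E₁ · (1/2) · (r₁/r₂)³ = 480 · 0.5 · (0.111/0.250)³.
(r₁/r₂)³ = (0.444)³ = 0.08753.
E₂ ≈ 21.01 N/C.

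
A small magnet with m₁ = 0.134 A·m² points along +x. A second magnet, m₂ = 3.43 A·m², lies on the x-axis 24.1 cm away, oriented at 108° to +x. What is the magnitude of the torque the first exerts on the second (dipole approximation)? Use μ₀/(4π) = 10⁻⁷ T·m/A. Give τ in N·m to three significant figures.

τ ≈ 6.25×10⁻⁶ N·m

Dipole B is on the axis of dipole A, so B₁ there is axial: B₁ = (μ₀/4π)·2m₁/r³ along +x.
B₁ = 2(10⁻⁷)(0.134)/(0.241)³ = 1.915×10⁻⁶ T.
τ = m₂ B₁ sinθ.
τ = (3.43)(1.915×10⁻⁶)·sin108° = 6.246×10⁻⁶ N·m.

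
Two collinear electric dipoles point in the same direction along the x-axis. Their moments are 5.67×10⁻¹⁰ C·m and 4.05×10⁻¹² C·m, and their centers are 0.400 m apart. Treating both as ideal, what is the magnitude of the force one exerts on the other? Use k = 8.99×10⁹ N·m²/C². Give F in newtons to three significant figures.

F ≈ 4.84×10⁻⁹ N

On-axis field of dipole 1 at distance r: E = 2kp₁/r³. Force on dipole 2 is F = p₂·dE/dr (gradient along axis).
dE/dr = −6kp₁/r⁴, so |F| = 6kp₁p₂/r⁴ (attractive for aligned moments).
F = 6(8.99×10⁹)(5.67×10⁻¹⁰)(4.05×10⁻¹²)/(0.400)⁴ = 4.838×10⁻⁹ N.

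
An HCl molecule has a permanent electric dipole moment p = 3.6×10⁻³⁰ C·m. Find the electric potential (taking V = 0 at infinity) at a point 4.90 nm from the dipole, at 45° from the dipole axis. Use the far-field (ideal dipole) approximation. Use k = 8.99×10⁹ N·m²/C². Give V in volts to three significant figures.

V ≈ 9.53×10⁻⁴ V

The dipole potential is V = kp cosθ / r².
V = (8.99×10⁹)(3.60×10⁻³⁰)·cos45° / (4.90×10⁻⁹)² = 9.531×10⁻⁴ V.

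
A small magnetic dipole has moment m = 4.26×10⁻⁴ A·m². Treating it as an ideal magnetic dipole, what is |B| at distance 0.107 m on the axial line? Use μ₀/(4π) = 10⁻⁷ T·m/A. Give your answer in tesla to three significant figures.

B ≈ 6.95×10⁻⁸ T

On axis B = (μ₀/4π)·2m/r³.
B = 2·(10⁻⁷)·(4.26×10⁻⁴) / (0.107)³ = 6.955×10⁻⁸ T.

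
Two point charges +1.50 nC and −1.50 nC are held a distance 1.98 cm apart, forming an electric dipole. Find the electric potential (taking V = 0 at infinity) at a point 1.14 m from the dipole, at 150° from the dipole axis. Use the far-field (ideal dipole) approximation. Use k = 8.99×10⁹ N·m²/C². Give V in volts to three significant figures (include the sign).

Dipole moment p = qd = (1.50×10⁻⁹ C)(0.0198 m) = 2.97×10⁻¹¹ C·m.
The dipole potential is V = kp cosθ / r².
V = (8.99×10⁹)(2.97×10⁻¹¹)·cos150° / (1.14)² = -0.1779 V.

V ≈ -0.178 V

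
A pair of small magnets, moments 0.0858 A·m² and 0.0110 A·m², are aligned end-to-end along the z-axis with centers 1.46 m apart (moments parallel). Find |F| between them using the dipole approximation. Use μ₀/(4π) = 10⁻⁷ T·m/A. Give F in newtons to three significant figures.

F ≈ 1.25×10⁻¹⁰ N

On-axis B of dipole 1: B = (μ₀/4π)·2m₁/r³. Force on dipole 2: F = m₂·dB/dr.
dB/dr = −(μ₀/4π)·6m₁/r⁴, so |F| = (μ₀/4π)·6m₁m₂/r⁴.
F = 6(10⁻⁷)(0.0858)(0.0110)/(1.46)⁴ = 1.246×10⁻¹⁰ N.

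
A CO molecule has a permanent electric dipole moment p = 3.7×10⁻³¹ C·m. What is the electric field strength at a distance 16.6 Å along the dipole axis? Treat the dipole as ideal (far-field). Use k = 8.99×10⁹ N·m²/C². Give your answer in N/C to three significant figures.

E ≈ 1.45×10⁶ N/C

On the dipole axis E = 2kp/r³.
E = 2·(8.99×10⁹)(3.70×10⁻³¹) / (1.66×10⁻⁹)³ = 1.454×10⁶ N/C.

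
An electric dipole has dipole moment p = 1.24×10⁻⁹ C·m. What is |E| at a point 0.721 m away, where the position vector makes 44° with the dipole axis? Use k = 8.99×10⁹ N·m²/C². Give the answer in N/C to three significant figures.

At angle θ the dipole field magnitude is E = (kp/r³)·√(1 + 3cos²θ).
kp/r³ = (8.99×10⁹)(1.24×10⁻⁹) / (0.721)³ = 29.74 N/C.
√(1 + 3cos²44°) = √(1 + 3·0.5174) = √2.5523 ≈ 1.5976.
E ≈ 29.74 × 1.598 = 47.52 N/C.

E ≈ 47.5 N/C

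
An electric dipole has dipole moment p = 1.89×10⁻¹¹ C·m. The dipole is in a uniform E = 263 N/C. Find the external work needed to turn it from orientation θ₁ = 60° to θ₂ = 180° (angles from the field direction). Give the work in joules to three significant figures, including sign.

W_ext = ΔU = U(θ₂) − U(θ₁) = −pE cosθ₂ − (−pE cosθ₁) = pE(cosθ₁ − cosθ₂).
W = (1.89×10⁻¹¹)(263)·(cos60° − cos180°) = (4.971×10⁻⁹)·(+1.5000) = 7.456×10⁻⁹ J.

W ≈ 7.46×10⁻⁹ J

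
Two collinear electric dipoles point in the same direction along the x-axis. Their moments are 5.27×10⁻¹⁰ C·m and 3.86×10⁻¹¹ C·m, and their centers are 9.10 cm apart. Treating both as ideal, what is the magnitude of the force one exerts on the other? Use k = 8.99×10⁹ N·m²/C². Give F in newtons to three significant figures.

On-axis field of dipole 1 at distance r: E = 2kp₁/r³. Force on dipole 2 is F = p₂·dE/dr (gradient along axis).
dE/dr = −6kp₁/r⁴, so |F| = 6kp₁p₂/r⁴ (attractive for aligned moments).
F = 6(8.99×10⁹)(5.27×10⁻¹⁰)(3.86×10⁻¹¹)/(0.0910)⁴ = 1.600×10⁻⁵ N.

F ≈ 1.60×10⁻⁵ N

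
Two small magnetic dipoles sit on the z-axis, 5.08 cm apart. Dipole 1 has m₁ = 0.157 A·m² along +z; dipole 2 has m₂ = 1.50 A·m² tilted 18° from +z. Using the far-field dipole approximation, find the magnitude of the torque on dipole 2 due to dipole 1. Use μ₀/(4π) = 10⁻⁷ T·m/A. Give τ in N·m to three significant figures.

τ ≈ 1.11×10⁻⁴ N·m

Dipole B is on the axis of dipole A, so B₁ there is axial: B₁ = (μ₀/4π)·2m₁/r³ along +z.
B₁ = 2(10⁻⁷)(0.157)/(0.0508)³ = 2.395×10⁻⁴ T.
τ = m₂ B₁ sinθ.
τ = (1.50)(2.395×10⁻⁴)·sin18° = 1.110×10⁻⁴ N·m.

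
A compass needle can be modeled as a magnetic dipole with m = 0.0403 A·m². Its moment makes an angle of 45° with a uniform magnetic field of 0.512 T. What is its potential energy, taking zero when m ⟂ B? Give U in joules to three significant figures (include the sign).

U ≈ -0.0146 J

U = −m·B = −mB cosθ.
U = −(0.0403)(0.512)·cos45° = -0.01459 J.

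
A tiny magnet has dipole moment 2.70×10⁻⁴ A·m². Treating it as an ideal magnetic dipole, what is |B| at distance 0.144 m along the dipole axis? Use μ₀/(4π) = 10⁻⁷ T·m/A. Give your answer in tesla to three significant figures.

B ≈ 1.81×10⁻⁸ T

On axis B = (μ₀/4π)·2m/r³.
B = 2·(10⁻⁷)·(2.70×10⁻⁴) / (0.144)³ = 1.808×10⁻⁸ T.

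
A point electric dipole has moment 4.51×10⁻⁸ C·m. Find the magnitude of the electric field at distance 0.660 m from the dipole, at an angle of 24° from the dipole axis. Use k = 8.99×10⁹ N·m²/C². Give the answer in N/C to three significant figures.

At angle θ the dipole field magnitude is E = (kp/r³)·√(1 + 3cos²θ).
kp/r³ = (8.99×10⁹)(4.51×10⁻⁸) / (0.660)³ = 1410 N/C.
√(1 + 3cos²24°) = √(1 + 3·0.8346) = √3.5037 ≈ 1.8718.
E ≈ 1410 × 1.872 = 2640 N/C.

E ≈ 2640 N/C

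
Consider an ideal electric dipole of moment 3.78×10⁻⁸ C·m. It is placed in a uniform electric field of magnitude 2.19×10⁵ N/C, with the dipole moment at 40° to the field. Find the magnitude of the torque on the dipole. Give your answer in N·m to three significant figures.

Torque on an electric dipole: τ = pE sinθ.
τ = (3.78×10⁻⁸)(2.19×10⁵)·sin40° = 0.005321 N·m.

τ ≈ 0.00532 N·m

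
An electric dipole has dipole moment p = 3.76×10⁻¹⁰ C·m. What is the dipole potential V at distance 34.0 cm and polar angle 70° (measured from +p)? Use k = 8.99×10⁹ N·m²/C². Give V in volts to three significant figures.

The dipole potential is V = kp cosθ / r².
V = (8.99×10⁹)(3.76×10⁻¹⁰)·cos70° / (0.340)² = 10.00 V.

V ≈ 10.0 V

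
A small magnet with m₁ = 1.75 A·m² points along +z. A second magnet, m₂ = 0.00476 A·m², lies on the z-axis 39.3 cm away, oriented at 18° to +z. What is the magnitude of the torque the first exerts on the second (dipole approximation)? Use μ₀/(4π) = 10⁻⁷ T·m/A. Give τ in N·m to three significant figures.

Dipole B is on the axis of dipole A, so B₁ there is axial: B₁ = (μ₀/4π)·2m₁/r³ along +z.
B₁ = 2(10⁻⁷)(1.75)/(0.393)³ = 5.766×10⁻⁶ T.
τ = m₂ B₁ sinθ.
τ = (0.00476)(5.766×10⁻⁶)·sin18° = 8.482×10⁻⁹ N·m.

τ ≈ 8.48×10⁻⁹ N·m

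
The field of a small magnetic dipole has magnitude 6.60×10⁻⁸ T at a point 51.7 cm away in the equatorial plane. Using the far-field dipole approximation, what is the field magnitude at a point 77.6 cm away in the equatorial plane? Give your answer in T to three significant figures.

Dipole fields scale as 1/r³ in the far field; the geometry is the same at both points.
B₂ = B₁ · (r₁/r₂)³ = 6.60×10⁻⁸ · (51.7/77.6)³.
(r₁/r₂)³ = (0.6662)³ = 0.2957.
B₂ ≈ 1.952×10⁻⁸ T.

B ≈ 1.95×10⁻⁸ T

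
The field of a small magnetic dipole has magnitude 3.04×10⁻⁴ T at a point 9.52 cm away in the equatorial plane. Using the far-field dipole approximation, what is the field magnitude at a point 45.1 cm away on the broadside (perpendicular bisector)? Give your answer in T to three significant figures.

B ≈ 2.86×10⁻⁶ T

Dipole fields scale as 1/r³ in the far field; the geometry is the same at both points.
B₂ = B₁ · (r₁/r₂)³ = 3.04×10⁻⁴ · (9.52/45.1)³.
(r₁/r₂)³ = (0.2111)³ = 0.009405.
B₂ ≈ 2.859×10⁻⁶ T.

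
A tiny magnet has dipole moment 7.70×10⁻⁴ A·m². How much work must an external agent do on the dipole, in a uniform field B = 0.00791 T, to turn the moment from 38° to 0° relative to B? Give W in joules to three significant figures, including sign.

W ≈ -1.29×10⁻⁶ J

W_ext = ΔU = −mB cosθ₂ + mB cosθ₁ = mB(cosθ₁ − cosθ₂).
W = (7.70×10⁻⁴)(0.00791)·(cos38° − cos0°) = (6.091×10⁻⁶)·(-0.2120) = -1.291×10⁻⁶ J.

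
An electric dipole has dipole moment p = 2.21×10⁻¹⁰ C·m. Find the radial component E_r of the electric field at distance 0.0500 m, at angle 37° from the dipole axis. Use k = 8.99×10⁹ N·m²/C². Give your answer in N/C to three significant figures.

For a dipole, E_r = (2kp cosθ)/r³.
kp/r³ = (8.99×10⁹)(2.21×10⁻¹⁰)/(0.0500)³ = 1.589×10⁴ N/C.
E_r = 2·1.589×10⁴·cos37° = 2.539×10⁴ N/C.

E_r ≈ 2.54×10⁴ N/C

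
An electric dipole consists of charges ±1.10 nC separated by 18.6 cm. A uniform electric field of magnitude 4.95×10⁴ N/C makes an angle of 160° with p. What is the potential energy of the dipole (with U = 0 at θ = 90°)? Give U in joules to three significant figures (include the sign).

Dipole moment p = qd = (1.10×10⁻⁹ C)(0.186 m) = 2.046×10⁻¹⁰ C·m.
U = −p·E = −pE cosθ.
U = −(2.046×10⁻¹⁰)(4.95×10⁴)·cos160° = 9.517×10⁻⁶ J.

U ≈ 9.52×10⁻⁶ J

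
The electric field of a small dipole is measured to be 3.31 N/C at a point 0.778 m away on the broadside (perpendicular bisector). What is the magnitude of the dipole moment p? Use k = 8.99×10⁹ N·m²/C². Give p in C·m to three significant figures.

In the equatorial plane E = kp/r³, so p = Er³/(k).
p = (3.31)·(0.778)³ / (8.99×10⁹) = 1.734×10⁻¹⁰ C·m.

p ≈ 1.73×10⁻¹⁰ C·m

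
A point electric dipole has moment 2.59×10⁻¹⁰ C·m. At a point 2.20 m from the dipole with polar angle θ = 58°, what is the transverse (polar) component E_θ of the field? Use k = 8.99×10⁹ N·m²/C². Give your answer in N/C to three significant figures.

For a dipole, E_θ = (kp sinθ)/r³.
kp/r³ = (8.99×10⁹)(2.59×10⁻¹⁰)/(2.20)³ = 0.2187 N/C.
E_θ = 0.2187·sin58° = 0.1854 N/C.

E_θ ≈ 0.185 N/C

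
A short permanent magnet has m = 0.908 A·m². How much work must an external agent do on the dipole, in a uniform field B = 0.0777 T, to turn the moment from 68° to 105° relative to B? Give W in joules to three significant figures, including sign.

W_ext = ΔU = −mB cosθ₂ + mB cosθ₁ = mB(cosθ₁ − cosθ₂).
W = (0.908)(0.0777)·(cos68° − cos105°) = (0.07055)·(+0.6334) = 0.04469 J.

W ≈ 0.0447 J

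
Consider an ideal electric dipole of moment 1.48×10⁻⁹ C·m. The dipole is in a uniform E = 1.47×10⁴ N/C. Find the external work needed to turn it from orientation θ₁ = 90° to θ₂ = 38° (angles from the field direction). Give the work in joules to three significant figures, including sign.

W ≈ -1.71×10⁻⁵ J

W_ext = ΔU = U(θ₂) − U(θ₁) = −pE cosθ₂ − (−pE cosθ₁) = pE(cosθ₁ − cosθ₂).
W = (1.48×10⁻⁹)(1.47×10⁴)·(cos90° − cos38°) = (2.176×10⁻⁵)·(-0.7880) = -1.714×10⁻⁵ J.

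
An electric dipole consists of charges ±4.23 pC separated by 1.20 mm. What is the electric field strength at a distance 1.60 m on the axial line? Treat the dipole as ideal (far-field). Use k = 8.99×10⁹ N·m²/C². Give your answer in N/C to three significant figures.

Dipole moment p = qd = (4.23×10⁻¹² C)(0.00120 m) = 5.076×10⁻¹⁵ C·m.
On the dipole axis E = 2kp/r³.
E = 2·(8.99×10⁹)(5.076×10⁻¹⁵) / (1.60)³ = 2.228×10⁻⁵ N/C.

E ≈ 2.23×10⁻⁵ N/C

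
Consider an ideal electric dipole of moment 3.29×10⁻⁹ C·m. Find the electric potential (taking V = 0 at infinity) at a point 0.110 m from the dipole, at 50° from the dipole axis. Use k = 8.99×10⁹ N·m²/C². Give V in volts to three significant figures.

The dipole potential is V = kp cosθ / r².
V = (8.99×10⁹)(3.29×10⁻⁹)·cos50° / (0.110)² = 1571 V.

V ≈ 1570 V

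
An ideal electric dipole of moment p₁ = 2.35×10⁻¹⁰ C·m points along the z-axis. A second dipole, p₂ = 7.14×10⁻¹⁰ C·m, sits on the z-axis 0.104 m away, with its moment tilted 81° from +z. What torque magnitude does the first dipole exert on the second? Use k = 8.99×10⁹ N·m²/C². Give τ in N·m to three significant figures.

τ ≈ 2.65×10⁻⁶ N·m

The second dipole sits on the axis of the first, so the field there is axial: E₁ = 2kp₁/r³ along +z.
E₁ = 2(8.99×10⁹)(2.35×10⁻¹⁰)/(0.104)³ = 3756 N/C.
Torque on the second dipole: τ = p₂ E₁ sinθ.
τ = (7.14×10⁻¹⁰)(3756)·sin81° = 2.649×10⁻⁶ N·m.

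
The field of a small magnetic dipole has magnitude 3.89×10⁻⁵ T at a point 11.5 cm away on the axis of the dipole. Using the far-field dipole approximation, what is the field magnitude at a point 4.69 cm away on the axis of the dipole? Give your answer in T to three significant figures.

Dipole fields scale as 1/r³ in the far field; the geometry is the same at both points.
B₂ = B₁ · (r₁/r₂)³ = 3.89×10⁻⁵ · (11.5/4.69)³.
(r₁/r₂)³ = (2.452)³ = 14.74.
B₂ ≈ 5.735×10⁻⁴ T.

B ≈ 5.73×10⁻⁴ T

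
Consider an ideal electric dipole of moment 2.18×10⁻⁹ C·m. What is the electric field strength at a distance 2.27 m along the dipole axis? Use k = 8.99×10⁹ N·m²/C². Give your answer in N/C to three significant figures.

E ≈ 3.35 N/C

On the dipole axis E = 2kp/r³.
E = 2·(8.99×10⁹)(2.18×10⁻⁹) / (2.27)³ = 3.351 N/C.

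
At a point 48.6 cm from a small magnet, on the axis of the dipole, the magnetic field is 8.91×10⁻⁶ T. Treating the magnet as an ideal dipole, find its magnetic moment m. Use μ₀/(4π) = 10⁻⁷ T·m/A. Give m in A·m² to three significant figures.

On axis B = (μ₀/4π)·2m/r³, so m = Br³·4π/(μ₀·2).
m = (8.91×10⁻⁶)·(0.486)³ / (2·10⁻⁷) = 5.114 A·m².

m ≈ 5.11 A·m²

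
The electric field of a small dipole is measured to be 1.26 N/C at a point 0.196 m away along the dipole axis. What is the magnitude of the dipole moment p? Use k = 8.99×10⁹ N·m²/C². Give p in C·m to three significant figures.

p ≈ 5.28×10⁻¹³ C·m

On axis E = 2kp/r³, so p = Er³/(2k).
p = (1.26)·(0.196)³ / (2·8.99×10⁹) = 5.277×10⁻¹³ C·m.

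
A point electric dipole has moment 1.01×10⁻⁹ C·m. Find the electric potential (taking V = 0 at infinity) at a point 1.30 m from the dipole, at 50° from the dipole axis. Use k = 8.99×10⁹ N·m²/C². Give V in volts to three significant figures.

V ≈ 3.45 V

The dipole potential is V = kp cosθ / r².
V = (8.99×10⁹)(1.01×10⁻⁹)·cos50° / (1.30)² = 3.454 V.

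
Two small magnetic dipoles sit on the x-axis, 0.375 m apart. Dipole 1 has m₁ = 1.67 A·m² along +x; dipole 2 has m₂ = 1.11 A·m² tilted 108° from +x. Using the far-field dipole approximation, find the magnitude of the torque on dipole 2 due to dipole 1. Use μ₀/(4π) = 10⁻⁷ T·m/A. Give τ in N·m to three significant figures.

Dipole B is on the axis of dipole A, so B₁ there is axial: B₁ = (μ₀/4π)·2m₁/r³ along +x.
B₁ = 2(10⁻⁷)(1.67)/(0.375)³ = 6.334×10⁻⁶ T.
τ = m₂ B₁ sinθ.
τ = (1.11)(6.334×10⁻⁶)·sin108° = 6.686×10⁻⁶ N·m.

τ ≈ 6.69×10⁻⁶ N·m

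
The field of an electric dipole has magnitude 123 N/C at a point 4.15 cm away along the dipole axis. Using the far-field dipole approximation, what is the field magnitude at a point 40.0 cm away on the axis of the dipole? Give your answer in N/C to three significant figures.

E ≈ 0.137 N/C

Dipole fields scale as 1/r³ in the far field; the geometry is the same at both points.
E₂ = E₁ · (r₁/r₂)³ = 123 · (4.15/40.0)³.
(r₁/r₂)³ = (0.1038)³ = 0.001117.
E₂ ≈ 0.1374 N/C.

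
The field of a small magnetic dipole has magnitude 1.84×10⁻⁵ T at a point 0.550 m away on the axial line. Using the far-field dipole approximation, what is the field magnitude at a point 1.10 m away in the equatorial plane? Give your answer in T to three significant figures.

B ≈ 1.15×10⁻⁶ T

Dipole fields scale as 1/r³ in the far field.
The axial field is twice the equatorial field at the same r, so the geometry factor is 1/2.
B₂ = B₁ · (1/2) · (r₁/r₂)³ = 1.84×10⁻⁵ · 0.5 · (0.550/1.10)³.
(r₁/r₂)³ = (0.5)³ = 0.125.
B₂ ≈ 1.150×10⁻⁶ T.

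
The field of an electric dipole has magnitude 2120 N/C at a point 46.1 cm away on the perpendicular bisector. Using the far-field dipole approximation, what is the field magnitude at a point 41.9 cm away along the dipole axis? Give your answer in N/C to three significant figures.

E ≈ 5650 N/C

Dipole fields scale as 1/r³ in the far field.
The axial field is twice the equatorial field at the same r, so the geometry factor is 2/1.
E₂ = E₁ · (2/1) · (r₁/r₂)³ = 2120 · 2 · (46.1/41.9)³.
(r₁/r₂)³ = (1.1)³ = 1.332.
E₂ ≈ 5647 N/C.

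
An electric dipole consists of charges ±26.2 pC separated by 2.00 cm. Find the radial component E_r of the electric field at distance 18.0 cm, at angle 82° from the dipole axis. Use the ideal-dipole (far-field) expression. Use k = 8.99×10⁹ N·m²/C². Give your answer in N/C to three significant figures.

E_r ≈ 0.225 N/C

Dipole moment p = qd = (2.62×10⁻¹¹ C)(0.0200 m) = 5.24×10⁻¹³ C·m.
For a dipole, E_r = (2kp cosθ)/r³.
kp/r³ = (8.99×10⁹)(5.24×10⁻¹³)/(0.180)³ = 0.8077 N/C.
E_r = 2·0.8077·cos82° = 0.2248 N/C.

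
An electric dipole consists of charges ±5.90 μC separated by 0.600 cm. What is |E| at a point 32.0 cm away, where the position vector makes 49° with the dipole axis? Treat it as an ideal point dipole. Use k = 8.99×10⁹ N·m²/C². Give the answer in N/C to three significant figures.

Dipole moment p = qd = (5.90×10⁻⁶ C)(0.00600 m) = 3.54×10⁻⁸ C·m.
At angle θ the dipole field magnitude is E = (kp/r³)·√(1 + 3cos²θ).
kp/r³ = (8.99×10⁹)(3.54×10⁻⁸) / (0.320)³ = 9712 N/C.
√(1 + 3cos²49°) = √(1 + 3·0.4304) = √2.2912 ≈ 1.5137.
E ≈ 9712 × 1.514 = 1.470×10⁴ N/C.

E ≈ 1.47×10⁴ N/C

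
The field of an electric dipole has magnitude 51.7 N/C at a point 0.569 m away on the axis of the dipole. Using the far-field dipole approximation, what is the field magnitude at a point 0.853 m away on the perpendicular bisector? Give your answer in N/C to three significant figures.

Dipole fields scale as 1/r³ in the far field.
The axial field is twice the equatorial field at the same r, so the geometry factor is 1/2.
E₂ = E₁ · (1/2) · (r₁/r₂)³ = 51.7 · 0.5 · (0.569/0.853)³.
(r₁/r₂)³ = (0.6671)³ = 0.2968.
E₂ ≈ 7.673 N/C.

E ≈ 7.67 N/C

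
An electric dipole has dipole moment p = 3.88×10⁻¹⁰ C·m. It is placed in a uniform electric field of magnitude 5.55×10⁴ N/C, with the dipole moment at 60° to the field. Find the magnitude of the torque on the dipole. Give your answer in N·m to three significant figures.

Torque on an electric dipole: τ = pE sinθ.
τ = (3.88×10⁻¹⁰)(5.55×10⁴)·sin60° = 1.865×10⁻⁵ N·m.

τ ≈ 1.86×10⁻⁵ N·m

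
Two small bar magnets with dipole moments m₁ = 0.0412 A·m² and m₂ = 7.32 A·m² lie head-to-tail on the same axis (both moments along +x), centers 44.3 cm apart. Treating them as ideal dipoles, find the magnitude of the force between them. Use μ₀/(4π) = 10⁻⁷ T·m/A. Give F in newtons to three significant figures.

On-axis B of dipole 1: B = (μ₀/4π)·2m₁/r³. Force on dipole 2: F = m₂·dB/dr.
dB/dr = −(μ₀/4π)·6m₁/r⁴, so |F| = (μ₀/4π)·6m₁m₂/r⁴.
F = 6(10⁻⁷)(0.0412)(7.32)/(0.443)⁴ = 4.698×10⁻⁶ N.

F ≈ 4.70×10⁻⁶ N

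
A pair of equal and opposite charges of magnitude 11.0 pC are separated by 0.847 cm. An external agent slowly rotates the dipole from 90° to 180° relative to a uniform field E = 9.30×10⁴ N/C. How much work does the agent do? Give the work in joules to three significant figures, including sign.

Dipole moment p = qd = (1.10×10⁻¹¹ C)(0.00847 m) = 9.317×10⁻¹⁴ C·m.
W_ext = ΔU = U(θ₂) − U(θ₁) = −pE cosθ₂ − (−pE cosθ₁) = pE(cosθ₁ − cosθ₂).
W = (9.317×10⁻¹⁴)(9.30×10⁴)·(cos90° − cos180°) = (8.665×10⁻⁹)·(+1.0000) = 8.665×10⁻⁹ J.

W ≈ 8.66×10⁻⁹ J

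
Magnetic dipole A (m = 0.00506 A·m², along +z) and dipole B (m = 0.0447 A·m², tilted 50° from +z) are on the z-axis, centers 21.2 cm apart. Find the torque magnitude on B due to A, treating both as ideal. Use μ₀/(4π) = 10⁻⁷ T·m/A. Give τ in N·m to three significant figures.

τ ≈ 3.64×10⁻⁹ N·m

Dipole B is on the axis of dipole A, so B₁ there is axial: B₁ = (μ₀/4π)·2m₁/r³ along +z.
B₁ = 2(10⁻⁷)(0.00506)/(0.212)³ = 1.062×10⁻⁷ T.
τ = m₂ B₁ sinθ.
τ = (0.0447)(1.062×10⁻⁷)·sin50° = 3.637×10⁻⁹ N·m.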